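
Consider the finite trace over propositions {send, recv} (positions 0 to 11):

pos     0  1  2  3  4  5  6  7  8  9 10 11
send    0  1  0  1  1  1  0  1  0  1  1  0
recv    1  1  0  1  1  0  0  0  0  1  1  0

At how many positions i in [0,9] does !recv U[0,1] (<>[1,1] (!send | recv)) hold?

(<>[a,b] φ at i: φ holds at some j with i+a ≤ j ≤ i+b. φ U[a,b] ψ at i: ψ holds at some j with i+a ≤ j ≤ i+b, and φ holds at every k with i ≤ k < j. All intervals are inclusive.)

9

Evaluate at each i in [0,9]:
  i=0: ✓ (rhs at j=0)
  i=1: ✓ (rhs at j=1)
  i=2: ✓ (rhs at j=2)
  i=3: ✓ (rhs at j=3)
  i=4: ✗ (lhs fails at k=4 before rhs at j=5)
  i=5: ✓ (rhs at j=5)
  i=6: ✓ (rhs at j=7; lhs holds on [6,6])
  i=7: ✓ (rhs at j=7)
  i=8: ✓ (rhs at j=8)
  i=9: ✓ (rhs at j=9)
Positions where it holds: {0, 1, 2, 3, 5, 6, 7, 8, 9} → 9.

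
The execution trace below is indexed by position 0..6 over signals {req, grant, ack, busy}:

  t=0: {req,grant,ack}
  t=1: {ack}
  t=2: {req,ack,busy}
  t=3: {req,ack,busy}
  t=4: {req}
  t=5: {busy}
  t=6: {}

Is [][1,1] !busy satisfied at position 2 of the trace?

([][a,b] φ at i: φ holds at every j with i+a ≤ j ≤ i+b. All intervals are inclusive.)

False

Check !busy at every j in [3,3]:
  j=3: false
Fails at j=3 → formula fails.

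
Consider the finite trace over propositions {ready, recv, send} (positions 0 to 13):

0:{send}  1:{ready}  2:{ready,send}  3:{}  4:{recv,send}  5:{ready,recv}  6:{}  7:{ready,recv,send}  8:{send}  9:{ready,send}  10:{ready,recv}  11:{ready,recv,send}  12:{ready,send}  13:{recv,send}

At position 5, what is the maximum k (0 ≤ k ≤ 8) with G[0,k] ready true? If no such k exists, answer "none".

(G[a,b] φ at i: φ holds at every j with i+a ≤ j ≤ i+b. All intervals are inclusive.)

0

ready must hold from j=5 onward; find where it first fails.
  j=5: holds
  j=6: fails
Holds on [5,5], so largest k = 0.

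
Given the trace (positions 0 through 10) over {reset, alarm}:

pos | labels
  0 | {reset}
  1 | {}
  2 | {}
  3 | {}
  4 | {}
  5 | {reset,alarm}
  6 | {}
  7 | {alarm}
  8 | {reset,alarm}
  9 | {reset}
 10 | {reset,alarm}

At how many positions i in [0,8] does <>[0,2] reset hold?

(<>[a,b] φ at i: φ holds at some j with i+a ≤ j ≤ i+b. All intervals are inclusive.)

7

Evaluate at each i in [0,8]:
  i=0: ✓ (witness j=0)
  i=1: ✗ (none in [1,3])
  i=2: ✗ (none in [2,4])
  i=3: ✓ (witness j=5)
  i=4: ✓ (witness j=5)
  i=5: ✓ (witness j=5)
  i=6: ✓ (witness j=8)
  i=7: ✓ (witness j=8)
  i=8: ✓ (witness j=8)
Positions where it holds: {0, 3, 4, 5, 6, 7, 8} → 7.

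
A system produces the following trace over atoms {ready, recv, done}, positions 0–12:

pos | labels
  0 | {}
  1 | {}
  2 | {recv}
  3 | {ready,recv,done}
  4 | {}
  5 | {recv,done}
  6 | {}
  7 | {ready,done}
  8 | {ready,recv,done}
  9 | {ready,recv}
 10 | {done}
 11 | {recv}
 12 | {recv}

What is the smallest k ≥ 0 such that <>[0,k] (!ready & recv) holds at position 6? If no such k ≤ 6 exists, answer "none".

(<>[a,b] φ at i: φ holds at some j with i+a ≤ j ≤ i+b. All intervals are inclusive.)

Scan j = 6,7,… for (!ready & recv):
  j=6: fails
  j=7: fails
  j=8: fails
  j=9: fails
  j=10: fails
  j=11: holds
First hit at j=11, so smallest k = 11-6 = 5.

5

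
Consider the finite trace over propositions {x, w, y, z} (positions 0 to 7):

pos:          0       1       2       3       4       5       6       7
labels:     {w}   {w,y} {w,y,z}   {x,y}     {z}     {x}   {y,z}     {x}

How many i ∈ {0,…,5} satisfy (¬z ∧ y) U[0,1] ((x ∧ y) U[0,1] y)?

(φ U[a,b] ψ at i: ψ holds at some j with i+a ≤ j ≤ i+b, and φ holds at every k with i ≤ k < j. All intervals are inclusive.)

3

Evaluate at each i in [0,5]:
  i=0: ✗ (lhs fails at k=0 before rhs at j=1)
  i=1: ✓ (rhs at j=1)
  i=2: ✓ (rhs at j=2)
  i=3: ✓ (rhs at j=3)
  i=4: ✗ (no rhs in [4,5])
  i=5: ✗ (lhs fails at k=5 before rhs at j=6)
Positions where it holds: {1, 2, 3} → 3.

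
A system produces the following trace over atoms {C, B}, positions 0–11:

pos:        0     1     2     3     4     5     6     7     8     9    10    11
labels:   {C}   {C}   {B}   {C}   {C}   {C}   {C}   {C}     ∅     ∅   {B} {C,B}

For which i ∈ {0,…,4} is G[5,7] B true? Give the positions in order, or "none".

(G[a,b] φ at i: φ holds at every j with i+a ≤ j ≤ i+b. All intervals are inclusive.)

none

Evaluate at each i in [0,4]:
  i=0: ✗ (fails at j=5)
  i=1: ✗ (fails at j=6)
  i=2: ✗ (fails at j=7)
  i=3: ✗ (fails at j=8)
  i=4: ✗ (fails at j=9)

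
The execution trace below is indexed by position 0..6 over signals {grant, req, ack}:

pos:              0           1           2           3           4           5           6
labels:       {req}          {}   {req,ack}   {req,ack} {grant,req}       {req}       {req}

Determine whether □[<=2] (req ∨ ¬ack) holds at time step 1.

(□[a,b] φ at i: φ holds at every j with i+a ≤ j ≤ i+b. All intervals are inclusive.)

Holds

Check (req ∨ ¬ack) at every j in [1,3]:
  j=1: true
  j=2: true
  j=3: true
All positions satisfy it → formula holds.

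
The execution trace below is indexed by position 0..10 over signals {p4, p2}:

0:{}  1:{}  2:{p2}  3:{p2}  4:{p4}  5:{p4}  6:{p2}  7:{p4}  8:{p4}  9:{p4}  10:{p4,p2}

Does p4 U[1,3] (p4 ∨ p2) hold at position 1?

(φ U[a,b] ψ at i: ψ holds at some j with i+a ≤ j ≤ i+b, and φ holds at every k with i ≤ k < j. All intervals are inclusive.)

Does not hold

Need some j in [2,4] with (p4 ∨ p2), and p4 at every k in [1,j-1].
  j=2: (p4 ∨ p2) holds, but p4 fails at k=1 → not this j.
  j=3: (p4 ∨ p2) holds, but p4 fails at k=1 → not this j.
  j=4: (p4 ∨ p2) holds, but p4 fails at k=1 → not this j.
No j in the window works → until fails.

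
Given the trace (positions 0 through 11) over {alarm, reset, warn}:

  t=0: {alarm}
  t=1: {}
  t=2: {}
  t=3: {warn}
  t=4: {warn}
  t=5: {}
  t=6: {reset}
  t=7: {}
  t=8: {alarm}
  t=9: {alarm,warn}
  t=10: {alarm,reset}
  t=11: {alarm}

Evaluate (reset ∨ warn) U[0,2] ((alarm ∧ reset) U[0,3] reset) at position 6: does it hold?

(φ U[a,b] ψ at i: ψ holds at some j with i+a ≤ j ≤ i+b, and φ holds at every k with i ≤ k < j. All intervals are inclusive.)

Holds

Need some j in [6,8] with ((alarm ∧ reset) U[0,3] reset), and (reset ∨ warn) at every k in [6,j-1].
  j=6: ((alarm ∧ reset) U[0,3] reset) holds; no prefix to check → satisfied.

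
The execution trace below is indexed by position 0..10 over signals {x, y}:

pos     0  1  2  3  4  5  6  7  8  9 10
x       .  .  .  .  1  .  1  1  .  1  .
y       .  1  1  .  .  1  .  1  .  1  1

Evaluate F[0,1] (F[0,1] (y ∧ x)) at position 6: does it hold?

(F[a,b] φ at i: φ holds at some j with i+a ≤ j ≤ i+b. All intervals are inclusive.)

Holds

Check F[0,1] (y ∧ x) at each j in [6,7]:
  j=6: holds (witness at 7)
  j=7: holds (witness at 7)
Found at j=6 → formula holds.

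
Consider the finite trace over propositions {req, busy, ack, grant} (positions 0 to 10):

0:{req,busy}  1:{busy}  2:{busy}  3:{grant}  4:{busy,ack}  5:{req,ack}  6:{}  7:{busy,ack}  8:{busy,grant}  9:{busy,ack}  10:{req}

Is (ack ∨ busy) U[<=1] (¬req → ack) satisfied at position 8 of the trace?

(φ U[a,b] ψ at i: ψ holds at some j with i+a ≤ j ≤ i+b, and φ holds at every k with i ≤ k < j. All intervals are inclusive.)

Need some j in [8,9] with (¬req → ack), and (ack ∨ busy) at every k in [8,j-1].
  j=8: (¬req → ack) false.
  j=9: (¬req → ack) holds; (ack ∨ busy) holds at every k in [8,8] → satisfied.

Holds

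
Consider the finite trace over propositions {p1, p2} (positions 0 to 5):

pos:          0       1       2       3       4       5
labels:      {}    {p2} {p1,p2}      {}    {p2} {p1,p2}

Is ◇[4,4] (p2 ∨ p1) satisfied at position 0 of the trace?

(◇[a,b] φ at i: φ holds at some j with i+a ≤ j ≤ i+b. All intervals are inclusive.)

Holds

Check (p2 ∨ p1) at each j in [4,4]:
  j=4: true
Found at j=4 → formula holds.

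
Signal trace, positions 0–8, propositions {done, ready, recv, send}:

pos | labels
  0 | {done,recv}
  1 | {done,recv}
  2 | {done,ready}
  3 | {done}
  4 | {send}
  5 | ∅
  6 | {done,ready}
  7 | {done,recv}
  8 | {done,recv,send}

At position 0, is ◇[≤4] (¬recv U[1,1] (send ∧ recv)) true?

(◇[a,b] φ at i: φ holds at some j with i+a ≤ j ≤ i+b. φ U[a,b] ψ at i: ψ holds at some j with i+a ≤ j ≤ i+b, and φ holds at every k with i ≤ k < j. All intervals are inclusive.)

False

Check (¬recv U[1,1] (send ∧ recv)) at each j in [0,4]:
  j=0: fails
  j=1: fails
  j=2: fails
  j=3: fails
  j=4: fails
No position in the window satisfies it → formula fails.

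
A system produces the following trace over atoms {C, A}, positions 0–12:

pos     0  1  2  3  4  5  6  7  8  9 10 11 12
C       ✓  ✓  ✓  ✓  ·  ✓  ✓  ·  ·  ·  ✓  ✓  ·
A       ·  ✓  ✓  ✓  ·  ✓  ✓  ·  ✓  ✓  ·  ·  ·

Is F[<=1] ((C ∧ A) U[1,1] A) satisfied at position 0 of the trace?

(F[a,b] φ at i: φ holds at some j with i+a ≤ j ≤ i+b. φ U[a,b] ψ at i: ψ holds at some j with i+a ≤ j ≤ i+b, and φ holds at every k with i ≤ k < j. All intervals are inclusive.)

Check ((C ∧ A) U[1,1] A) at each j in [0,1]:
  j=0: fails
  j=1: holds
Found at j=1 → formula holds.

Yes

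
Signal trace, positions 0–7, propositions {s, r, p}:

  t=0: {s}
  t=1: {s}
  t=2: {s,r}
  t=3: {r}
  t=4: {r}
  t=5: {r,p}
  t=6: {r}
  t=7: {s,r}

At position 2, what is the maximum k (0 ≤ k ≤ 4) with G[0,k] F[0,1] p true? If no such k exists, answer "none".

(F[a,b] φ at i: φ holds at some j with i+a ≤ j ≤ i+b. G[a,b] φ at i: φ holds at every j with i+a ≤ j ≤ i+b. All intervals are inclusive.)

F[0,1] p must hold from j=2 onward; find where it first fails.
  j=2: fails → no k works.

none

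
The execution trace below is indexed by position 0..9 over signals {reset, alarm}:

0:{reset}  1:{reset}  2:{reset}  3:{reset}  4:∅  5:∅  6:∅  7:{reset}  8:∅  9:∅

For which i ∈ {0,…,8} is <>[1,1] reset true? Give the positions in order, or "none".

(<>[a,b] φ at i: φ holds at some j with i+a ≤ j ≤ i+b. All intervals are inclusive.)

Evaluate at each i in [0,8]:
  i=0: ✓ (witness j=1)
  i=1: ✓ (witness j=2)
  i=2: ✓ (witness j=3)
  i=3: ✗ (none in [4,4])
  i=4: ✗ (none in [5,5])
  i=5: ✗ (none in [6,6])
  i=6: ✓ (witness j=7)
  i=7: ✗ (none in [8,8])
  i=8: ✗ (none in [9,9])

0, 1, 2, 6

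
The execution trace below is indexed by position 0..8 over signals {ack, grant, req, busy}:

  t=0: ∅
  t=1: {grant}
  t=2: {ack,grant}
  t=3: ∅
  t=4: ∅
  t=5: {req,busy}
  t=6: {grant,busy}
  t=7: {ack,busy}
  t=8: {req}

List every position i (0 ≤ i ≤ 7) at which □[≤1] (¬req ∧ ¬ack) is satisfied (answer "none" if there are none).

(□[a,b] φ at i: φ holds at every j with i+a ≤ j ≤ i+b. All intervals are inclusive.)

0, 3

Evaluate at each i in [0,7]:
  i=0: ✓ (all of [0,1])
  i=1: ✗ (fails at j=2)
  i=2: ✗ (fails at j=2)
  i=3: ✓ (all of [3,4])
  i=4: ✗ (fails at j=5)
  i=5: ✗ (fails at j=5)
  i=6: ✗ (fails at j=7)
  i=7: ✗ (fails at j=7)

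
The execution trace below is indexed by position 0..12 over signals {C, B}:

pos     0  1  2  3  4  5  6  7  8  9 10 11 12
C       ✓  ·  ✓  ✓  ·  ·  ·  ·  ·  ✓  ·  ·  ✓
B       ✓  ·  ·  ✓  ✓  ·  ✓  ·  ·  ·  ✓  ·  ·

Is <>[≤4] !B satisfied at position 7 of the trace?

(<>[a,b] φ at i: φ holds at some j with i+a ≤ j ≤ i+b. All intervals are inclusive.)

Check !B at each j in [7,11]:
  j=7: true
  j=8: true
  j=9: true
  j=10: false
  j=11: true
Found at j=7 → formula holds.

Yes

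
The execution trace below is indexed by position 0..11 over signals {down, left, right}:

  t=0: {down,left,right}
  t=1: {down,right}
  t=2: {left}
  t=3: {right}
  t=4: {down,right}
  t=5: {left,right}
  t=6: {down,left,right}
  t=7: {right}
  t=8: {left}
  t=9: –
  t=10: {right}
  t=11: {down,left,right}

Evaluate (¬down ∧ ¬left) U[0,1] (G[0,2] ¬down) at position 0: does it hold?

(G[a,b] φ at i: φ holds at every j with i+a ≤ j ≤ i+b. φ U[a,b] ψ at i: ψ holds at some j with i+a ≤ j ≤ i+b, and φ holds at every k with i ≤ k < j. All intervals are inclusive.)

Does not hold

Need some j in [0,1] with G[0,2] ¬down, and (¬down ∧ ¬left) at every k in [0,j-1].
  j=0: G[0,2] ¬down — fails at 0.
  j=1: G[0,2] ¬down — fails at 1.
No j in the window works → until fails.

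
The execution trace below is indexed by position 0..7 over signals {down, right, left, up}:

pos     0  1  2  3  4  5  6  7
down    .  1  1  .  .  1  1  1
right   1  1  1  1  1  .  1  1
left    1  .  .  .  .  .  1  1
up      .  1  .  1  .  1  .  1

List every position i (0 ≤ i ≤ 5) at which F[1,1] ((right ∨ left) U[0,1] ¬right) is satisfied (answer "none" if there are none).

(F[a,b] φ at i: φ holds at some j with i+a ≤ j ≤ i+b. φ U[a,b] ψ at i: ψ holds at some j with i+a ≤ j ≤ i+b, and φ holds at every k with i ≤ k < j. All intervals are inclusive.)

3, 4

Evaluate at each i in [0,5]:
  i=0: ✗ (none in [1,1])
  i=1: ✗ (none in [2,2])
  i=2: ✗ (none in [3,3])
  i=3: ✓ (witness j=4)
  i=4: ✓ (witness j=5)
  i=5: ✗ (none in [6,6])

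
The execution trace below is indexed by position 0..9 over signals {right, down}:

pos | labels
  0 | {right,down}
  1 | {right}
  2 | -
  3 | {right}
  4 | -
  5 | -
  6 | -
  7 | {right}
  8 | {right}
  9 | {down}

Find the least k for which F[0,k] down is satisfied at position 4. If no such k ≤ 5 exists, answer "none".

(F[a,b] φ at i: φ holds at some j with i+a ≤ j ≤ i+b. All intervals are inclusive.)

5

Scan j = 4,5,… for down:
  j=4: fails
  j=5: fails
  j=6: fails
  j=7: fails
  j=8: fails
  j=9: holds
First hit at j=9, so smallest k = 9-4 = 5.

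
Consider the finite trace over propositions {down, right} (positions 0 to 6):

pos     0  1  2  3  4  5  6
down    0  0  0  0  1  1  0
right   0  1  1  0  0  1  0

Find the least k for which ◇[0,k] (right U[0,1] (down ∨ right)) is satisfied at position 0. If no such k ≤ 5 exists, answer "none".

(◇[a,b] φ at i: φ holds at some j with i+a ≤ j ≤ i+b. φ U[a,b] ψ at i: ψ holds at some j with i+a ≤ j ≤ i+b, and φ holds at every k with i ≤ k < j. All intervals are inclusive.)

Scan j = 0,1,… for (right U[0,1] (down ∨ right)):
  j=0: fails
  j=1: holds
First hit at j=1, so smallest k = 1-0 = 1.

1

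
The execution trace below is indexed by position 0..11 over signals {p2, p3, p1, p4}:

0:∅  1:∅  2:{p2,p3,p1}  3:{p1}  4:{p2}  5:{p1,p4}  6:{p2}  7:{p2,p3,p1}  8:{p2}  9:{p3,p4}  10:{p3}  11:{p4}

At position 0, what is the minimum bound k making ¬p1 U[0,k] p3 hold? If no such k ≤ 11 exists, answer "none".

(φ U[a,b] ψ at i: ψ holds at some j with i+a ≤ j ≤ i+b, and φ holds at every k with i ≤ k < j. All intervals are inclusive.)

2

Need earliest j ≥ 0 with p3, and ¬p1 at every k in [0,j-1].
  j=0: rhs fails.
  j=1: rhs fails.
  j=2: rhs holds; lhs holds on [0,1]. k = 2.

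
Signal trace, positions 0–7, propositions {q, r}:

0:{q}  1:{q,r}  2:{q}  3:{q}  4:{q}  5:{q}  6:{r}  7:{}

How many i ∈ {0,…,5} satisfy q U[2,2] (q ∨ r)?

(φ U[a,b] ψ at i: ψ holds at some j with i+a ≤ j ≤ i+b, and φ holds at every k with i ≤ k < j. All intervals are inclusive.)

5

Evaluate at each i in [0,5]:
  i=0: ✓ (rhs at j=2; lhs holds on [0,1])
  i=1: ✓ (rhs at j=3; lhs holds on [1,2])
  i=2: ✓ (rhs at j=4; lhs holds on [2,3])
  i=3: ✓ (rhs at j=5; lhs holds on [3,4])
  i=4: ✓ (rhs at j=6; lhs holds on [4,5])
  i=5: ✗ (no rhs in [7,7])
Positions where it holds: {0, 1, 2, 3, 4} → 5.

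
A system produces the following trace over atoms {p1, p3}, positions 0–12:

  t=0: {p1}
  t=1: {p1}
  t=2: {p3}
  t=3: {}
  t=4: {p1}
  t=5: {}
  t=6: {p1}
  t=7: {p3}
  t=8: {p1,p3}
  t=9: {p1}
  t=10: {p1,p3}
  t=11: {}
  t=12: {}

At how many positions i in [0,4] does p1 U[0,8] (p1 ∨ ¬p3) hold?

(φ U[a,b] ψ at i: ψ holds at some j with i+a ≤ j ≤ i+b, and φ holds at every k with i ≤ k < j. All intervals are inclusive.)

4

Evaluate at each i in [0,4]:
  i=0: ✓ (rhs at j=0)
  i=1: ✓ (rhs at j=1)
  i=2: ✗ (lhs fails at k=2 before rhs at j=3)
  i=3: ✓ (rhs at j=3)
  i=4: ✓ (rhs at j=4)
Positions where it holds: {0, 1, 3, 4} → 4.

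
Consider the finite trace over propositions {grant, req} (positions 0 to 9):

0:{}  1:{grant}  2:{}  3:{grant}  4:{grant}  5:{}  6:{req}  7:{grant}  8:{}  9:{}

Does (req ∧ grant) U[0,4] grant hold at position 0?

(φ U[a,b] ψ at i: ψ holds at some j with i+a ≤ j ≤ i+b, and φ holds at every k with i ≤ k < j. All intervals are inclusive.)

Does not hold

Need some j in [0,4] with grant, and (req ∧ grant) at every k in [0,j-1].
  j=0: grant false.
  j=1: grant holds, but (req ∧ grant) fails at k=0 → not this j.
  j=2: grant false.
  j=3: grant holds, but (req ∧ grant) fails at k=0 → not this j.
  j=4: grant holds, but (req ∧ grant) fails at k=0 → not this j.
No j in the window works → until fails.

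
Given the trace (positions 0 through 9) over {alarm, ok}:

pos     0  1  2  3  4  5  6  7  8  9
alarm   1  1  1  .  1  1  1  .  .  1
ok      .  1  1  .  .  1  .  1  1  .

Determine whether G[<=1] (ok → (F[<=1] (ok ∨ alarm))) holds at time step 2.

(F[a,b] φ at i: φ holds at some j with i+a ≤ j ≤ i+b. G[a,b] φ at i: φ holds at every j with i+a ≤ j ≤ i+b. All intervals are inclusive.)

Check (ok → (F[<=1] (ok ∨ alarm))) at every j in [2,3]:
  j=2: antecedent true; consequent holds (witness at 2) → ✓
  j=3: antecedent false → ✓
All positions satisfy it → formula holds.

True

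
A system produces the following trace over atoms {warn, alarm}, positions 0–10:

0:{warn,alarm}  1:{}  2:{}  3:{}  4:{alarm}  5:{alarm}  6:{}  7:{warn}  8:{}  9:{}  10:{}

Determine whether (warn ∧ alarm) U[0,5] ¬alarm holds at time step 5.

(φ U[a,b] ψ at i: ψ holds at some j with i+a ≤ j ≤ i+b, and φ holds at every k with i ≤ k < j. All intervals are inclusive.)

Need some j in [5,10] with ¬alarm, and (warn ∧ alarm) at every k in [5,j-1].
  j=5: ¬alarm false.
  j=6: ¬alarm holds, but (warn ∧ alarm) fails at k=5 → not this j.
  j=7: ¬alarm holds, but (warn ∧ alarm) fails at k=5 → not this j.
  j=8: ¬alarm holds, but (warn ∧ alarm) fails at k=5 → not this j.
  j=9: ¬alarm holds, but (warn ∧ alarm) fails at k=5 → not this j.
  j=10: ¬alarm holds, but (warn ∧ alarm) fails at k=5 → not this j.
No j in the window works → until fails.

Does not hold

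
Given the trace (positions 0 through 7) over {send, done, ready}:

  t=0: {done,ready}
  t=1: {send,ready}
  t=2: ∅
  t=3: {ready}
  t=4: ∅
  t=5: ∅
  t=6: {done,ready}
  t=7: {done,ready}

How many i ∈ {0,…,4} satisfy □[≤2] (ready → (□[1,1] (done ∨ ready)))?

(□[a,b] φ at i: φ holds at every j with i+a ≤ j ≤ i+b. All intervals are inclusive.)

Evaluate at each i in [0,4]:
  i=0: ✗ (fails at j=1)
  i=1: ✗ (fails at j=1)
  i=2: ✗ (fails at j=3)
  i=3: ✗ (fails at j=3)
  i=4: ✓ (all of [4,6])
Positions where it holds: {4} → 1.

1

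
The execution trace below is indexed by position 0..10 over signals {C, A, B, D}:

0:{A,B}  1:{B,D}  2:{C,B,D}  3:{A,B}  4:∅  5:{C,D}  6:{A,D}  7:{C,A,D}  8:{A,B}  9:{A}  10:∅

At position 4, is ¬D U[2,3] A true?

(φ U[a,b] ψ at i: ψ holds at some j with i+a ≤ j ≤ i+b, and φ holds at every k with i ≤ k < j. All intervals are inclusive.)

Does not hold

Need some j in [6,7] with A, and ¬D at every k in [4,j-1].
  j=6: A holds, but ¬D fails at k=5 → not this j.
  j=7: A holds, but ¬D fails at k=5 → not this j.
No j in the window works → until fails.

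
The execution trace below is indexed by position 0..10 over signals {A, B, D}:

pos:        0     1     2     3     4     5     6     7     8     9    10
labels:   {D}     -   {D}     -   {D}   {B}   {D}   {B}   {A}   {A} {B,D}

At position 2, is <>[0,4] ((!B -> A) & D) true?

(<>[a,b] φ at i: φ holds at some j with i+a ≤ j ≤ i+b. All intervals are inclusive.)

Does not hold

Check ((!B -> A) & D) at each j in [2,6]:
  j=2: false
  j=3: false
  j=4: false
  j=5: false
  j=6: false
No position in the window satisfies it → formula fails.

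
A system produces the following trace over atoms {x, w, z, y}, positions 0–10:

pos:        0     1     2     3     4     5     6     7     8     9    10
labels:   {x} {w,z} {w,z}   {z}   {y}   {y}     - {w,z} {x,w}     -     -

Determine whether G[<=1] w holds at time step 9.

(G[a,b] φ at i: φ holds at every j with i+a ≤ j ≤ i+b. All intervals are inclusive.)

Does not hold

Check w at every j in [9,10]:
  j=9: false
  j=10: false
Fails at j=9 → formula fails.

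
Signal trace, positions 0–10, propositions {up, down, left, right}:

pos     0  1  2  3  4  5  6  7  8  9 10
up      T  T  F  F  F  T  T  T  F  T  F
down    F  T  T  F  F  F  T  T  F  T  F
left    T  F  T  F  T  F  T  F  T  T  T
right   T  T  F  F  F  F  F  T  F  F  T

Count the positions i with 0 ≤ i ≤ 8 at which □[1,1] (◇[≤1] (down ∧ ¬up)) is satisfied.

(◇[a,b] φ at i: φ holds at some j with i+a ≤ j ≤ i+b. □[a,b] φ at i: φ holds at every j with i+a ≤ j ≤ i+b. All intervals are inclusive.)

2

Evaluate at each i in [0,8]:
  i=0: ✓ (all of [1,1])
  i=1: ✓ (all of [2,2])
  i=2: ✗ (fails at j=3)
  i=3: ✗ (fails at j=4)
  i=4: ✗ (fails at j=5)
  i=5: ✗ (fails at j=6)
  i=6: ✗ (fails at j=7)
  i=7: ✗ (fails at j=8)
  i=8: ✗ (fails at j=9)
Positions where it holds: {0, 1} → 2.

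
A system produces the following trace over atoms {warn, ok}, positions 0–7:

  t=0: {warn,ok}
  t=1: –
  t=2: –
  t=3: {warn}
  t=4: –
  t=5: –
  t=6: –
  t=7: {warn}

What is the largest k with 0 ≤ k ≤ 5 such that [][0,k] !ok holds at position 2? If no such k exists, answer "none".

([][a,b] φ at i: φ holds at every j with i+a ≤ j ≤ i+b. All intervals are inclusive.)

5

!ok must hold from j=2 onward; find where it first fails.
  j=2: holds
  j=3: holds
  j=4: holds
  j=5: holds
  j=6: holds
  j=7: holds
Holds through j=7; largest k = 5.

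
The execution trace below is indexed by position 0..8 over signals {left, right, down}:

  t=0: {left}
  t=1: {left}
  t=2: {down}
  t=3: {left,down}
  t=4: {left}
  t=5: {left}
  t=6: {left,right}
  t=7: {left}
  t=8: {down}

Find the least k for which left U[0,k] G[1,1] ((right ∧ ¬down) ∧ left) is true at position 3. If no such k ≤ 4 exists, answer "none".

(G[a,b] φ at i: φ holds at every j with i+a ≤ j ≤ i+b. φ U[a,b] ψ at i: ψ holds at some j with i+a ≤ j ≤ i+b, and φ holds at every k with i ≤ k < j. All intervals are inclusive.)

Need earliest j ≥ 3 with G[1,1] ((right ∧ ¬down) ∧ left), and left at every k in [3,j-1].
  j=3: rhs fails.
  j=4: rhs fails.
  j=5: rhs holds; lhs holds on [3,4]. k = 2.

2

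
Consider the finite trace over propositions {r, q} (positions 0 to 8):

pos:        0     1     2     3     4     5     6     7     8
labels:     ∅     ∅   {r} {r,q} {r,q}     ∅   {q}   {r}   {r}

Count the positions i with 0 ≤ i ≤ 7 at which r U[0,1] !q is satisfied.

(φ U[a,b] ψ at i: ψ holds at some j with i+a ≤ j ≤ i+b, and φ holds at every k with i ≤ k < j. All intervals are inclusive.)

6

Evaluate at each i in [0,7]:
  i=0: ✓ (rhs at j=0)
  i=1: ✓ (rhs at j=1)
  i=2: ✓ (rhs at j=2)
  i=3: ✗ (no rhs in [3,4])
  i=4: ✓ (rhs at j=5; lhs holds on [4,4])
  i=5: ✓ (rhs at j=5)
  i=6: ✗ (lhs fails at k=6 before rhs at j=7)
  i=7: ✓ (rhs at j=7)
Positions where it holds: {0, 1, 2, 4, 5, 7} → 6.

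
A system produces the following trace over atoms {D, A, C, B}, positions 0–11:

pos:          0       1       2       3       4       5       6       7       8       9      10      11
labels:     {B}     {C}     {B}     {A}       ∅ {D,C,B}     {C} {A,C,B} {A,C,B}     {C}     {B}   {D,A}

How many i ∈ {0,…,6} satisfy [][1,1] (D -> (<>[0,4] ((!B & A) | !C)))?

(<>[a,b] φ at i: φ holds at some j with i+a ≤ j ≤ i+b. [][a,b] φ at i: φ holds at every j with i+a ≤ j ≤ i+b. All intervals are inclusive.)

6

Evaluate at each i in [0,6]:
  i=0: ✓ (all of [1,1])
  i=1: ✓ (all of [2,2])
  i=2: ✓ (all of [3,3])
  i=3: ✓ (all of [4,4])
  i=4: ✗ (fails at j=5)
  i=5: ✓ (all of [6,6])
  i=6: ✓ (all of [7,7])
Positions where it holds: {0, 1, 2, 3, 5, 6} → 6.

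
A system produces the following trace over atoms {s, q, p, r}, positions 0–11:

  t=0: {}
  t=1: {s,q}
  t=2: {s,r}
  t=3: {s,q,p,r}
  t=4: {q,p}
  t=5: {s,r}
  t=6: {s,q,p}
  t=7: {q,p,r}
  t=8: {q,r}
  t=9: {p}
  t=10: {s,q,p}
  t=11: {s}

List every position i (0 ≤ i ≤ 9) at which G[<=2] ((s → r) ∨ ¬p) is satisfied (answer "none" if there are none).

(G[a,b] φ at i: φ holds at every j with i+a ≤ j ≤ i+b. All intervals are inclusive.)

0, 1, 2, 3, 7

Evaluate at each i in [0,9]:
  i=0: ✓ (all of [0,2])
  i=1: ✓ (all of [1,3])
  i=2: ✓ (all of [2,4])
  i=3: ✓ (all of [3,5])
  i=4: ✗ (fails at j=6)
  i=5: ✗ (fails at j=6)
  i=6: ✗ (fails at j=6)
  i=7: ✓ (all of [7,9])
  i=8: ✗ (fails at j=10)
  i=9: ✗ (fails at j=10)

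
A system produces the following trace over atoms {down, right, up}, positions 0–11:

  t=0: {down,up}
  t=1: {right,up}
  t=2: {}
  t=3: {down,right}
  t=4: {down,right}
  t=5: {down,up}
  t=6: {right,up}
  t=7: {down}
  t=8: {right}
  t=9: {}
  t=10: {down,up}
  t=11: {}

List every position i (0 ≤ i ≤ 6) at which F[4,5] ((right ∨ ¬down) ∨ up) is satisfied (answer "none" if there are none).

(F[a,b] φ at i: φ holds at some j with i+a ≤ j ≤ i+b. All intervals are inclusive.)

Evaluate at each i in [0,6]:
  i=0: ✓ (witness j=4)
  i=1: ✓ (witness j=5)
  i=2: ✓ (witness j=6)
  i=3: ✓ (witness j=8)
  i=4: ✓ (witness j=8)
  i=5: ✓ (witness j=9)
  i=6: ✓ (witness j=10)

0, 1, 2, 3, 4, 5, 6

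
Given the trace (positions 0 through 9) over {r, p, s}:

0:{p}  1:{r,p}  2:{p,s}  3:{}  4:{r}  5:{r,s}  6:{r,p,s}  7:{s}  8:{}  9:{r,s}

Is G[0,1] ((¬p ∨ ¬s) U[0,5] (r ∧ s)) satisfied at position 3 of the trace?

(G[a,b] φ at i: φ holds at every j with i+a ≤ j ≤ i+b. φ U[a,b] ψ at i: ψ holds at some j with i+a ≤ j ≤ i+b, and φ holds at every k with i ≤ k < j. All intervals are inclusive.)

Check ((¬p ∨ ¬s) U[0,5] (r ∧ s)) at every j in [3,4]:
  j=3: holds
  j=4: holds
All positions satisfy it → formula holds.

Holds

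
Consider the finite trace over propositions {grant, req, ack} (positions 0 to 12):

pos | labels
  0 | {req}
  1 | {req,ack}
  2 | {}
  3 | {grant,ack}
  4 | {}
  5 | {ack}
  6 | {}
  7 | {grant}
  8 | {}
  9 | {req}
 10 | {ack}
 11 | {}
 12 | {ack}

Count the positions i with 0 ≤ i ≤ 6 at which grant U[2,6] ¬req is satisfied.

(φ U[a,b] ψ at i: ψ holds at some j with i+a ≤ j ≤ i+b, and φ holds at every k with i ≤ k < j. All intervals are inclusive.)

Evaluate at each i in [0,6]:
  i=0: ✗ (lhs fails at k=0 before rhs at j=2)
  i=1: ✗ (lhs fails at k=1 before rhs at j=3)
  i=2: ✗ (lhs fails at k=2 before rhs at j=4)
  i=3: ✗ (lhs fails at k=4 before rhs at j=5)
  i=4: ✗ (lhs fails at k=4 before rhs at j=6)
  i=5: ✗ (lhs fails at k=5 before rhs at j=7)
  i=6: ✗ (lhs fails at k=6 before rhs at j=8)
Positions where it holds: {} → 0.

0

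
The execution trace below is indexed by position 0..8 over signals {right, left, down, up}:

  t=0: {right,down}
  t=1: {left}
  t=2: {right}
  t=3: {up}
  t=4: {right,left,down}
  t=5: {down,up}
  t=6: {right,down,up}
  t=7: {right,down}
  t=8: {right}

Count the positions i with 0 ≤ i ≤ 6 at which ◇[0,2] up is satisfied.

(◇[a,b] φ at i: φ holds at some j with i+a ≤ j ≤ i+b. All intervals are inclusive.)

6

Evaluate at each i in [0,6]:
  i=0: ✗ (none in [0,2])
  i=1: ✓ (witness j=3)
  i=2: ✓ (witness j=3)
  i=3: ✓ (witness j=3)
  i=4: ✓ (witness j=5)
  i=5: ✓ (witness j=5)
  i=6: ✓ (witness j=6)
Positions where it holds: {1, 2, 3, 4, 5, 6} → 6.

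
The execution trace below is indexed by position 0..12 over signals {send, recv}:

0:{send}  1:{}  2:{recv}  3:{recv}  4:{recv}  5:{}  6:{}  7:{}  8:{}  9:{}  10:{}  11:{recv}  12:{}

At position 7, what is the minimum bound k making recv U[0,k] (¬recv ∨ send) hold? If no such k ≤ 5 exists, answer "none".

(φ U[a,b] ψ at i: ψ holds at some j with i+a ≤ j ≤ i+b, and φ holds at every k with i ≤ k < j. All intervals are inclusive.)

0

Need earliest j ≥ 7 with (¬recv ∨ send), and recv at every k in [7,j-1].
  j=7: rhs holds (empty prefix). k = 0.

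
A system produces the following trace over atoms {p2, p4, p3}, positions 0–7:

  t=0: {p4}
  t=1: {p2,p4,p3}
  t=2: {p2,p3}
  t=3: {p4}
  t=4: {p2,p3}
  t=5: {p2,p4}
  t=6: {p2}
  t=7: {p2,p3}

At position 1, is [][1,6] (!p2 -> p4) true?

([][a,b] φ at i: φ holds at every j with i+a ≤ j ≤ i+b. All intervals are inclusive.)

Check (!p2 -> p4) at every j in [2,7]:
  j=2: antecedent false → ✓
  j=3: antecedent true; consequent true → ✓
  j=4: antecedent false → ✓
  j=5: antecedent false → ✓
  j=6: antecedent false → ✓
  j=7: antecedent false → ✓
All positions satisfy it → formula holds.

Holds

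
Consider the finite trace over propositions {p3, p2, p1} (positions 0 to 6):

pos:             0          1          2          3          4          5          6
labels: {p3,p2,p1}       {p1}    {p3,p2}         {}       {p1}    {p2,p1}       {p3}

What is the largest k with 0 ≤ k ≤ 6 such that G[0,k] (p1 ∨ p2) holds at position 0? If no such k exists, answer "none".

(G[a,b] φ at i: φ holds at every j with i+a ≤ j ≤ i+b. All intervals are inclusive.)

(p1 ∨ p2) must hold from j=0 onward; find where it first fails.
  j=0: holds
  j=1: holds
  j=2: holds
  j=3: fails
Holds on [0,2], so largest k = 2.

2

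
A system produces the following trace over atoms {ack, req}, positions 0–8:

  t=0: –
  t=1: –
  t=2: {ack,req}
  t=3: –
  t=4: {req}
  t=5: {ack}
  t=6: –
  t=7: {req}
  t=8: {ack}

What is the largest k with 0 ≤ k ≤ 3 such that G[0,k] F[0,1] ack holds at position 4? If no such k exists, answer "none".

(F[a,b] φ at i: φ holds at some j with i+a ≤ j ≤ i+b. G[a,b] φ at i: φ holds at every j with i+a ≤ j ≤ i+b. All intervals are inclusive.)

1

F[0,1] ack must hold from j=4 onward; find where it first fails.
  j=4: holds
  j=5: holds
  j=6: fails
Holds on [4,5], so largest k = 1.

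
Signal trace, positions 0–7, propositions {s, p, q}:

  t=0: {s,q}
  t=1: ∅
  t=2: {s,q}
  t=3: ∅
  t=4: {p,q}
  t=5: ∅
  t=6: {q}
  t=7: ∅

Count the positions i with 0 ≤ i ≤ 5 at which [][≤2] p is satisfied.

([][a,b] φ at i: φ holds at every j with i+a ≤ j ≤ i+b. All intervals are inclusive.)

0

Evaluate at each i in [0,5]:
  i=0: ✗ (fails at j=0)
  i=1: ✗ (fails at j=1)
  i=2: ✗ (fails at j=2)
  i=3: ✗ (fails at j=3)
  i=4: ✗ (fails at j=5)
  i=5: ✗ (fails at j=5)
Positions where it holds: {} → 0.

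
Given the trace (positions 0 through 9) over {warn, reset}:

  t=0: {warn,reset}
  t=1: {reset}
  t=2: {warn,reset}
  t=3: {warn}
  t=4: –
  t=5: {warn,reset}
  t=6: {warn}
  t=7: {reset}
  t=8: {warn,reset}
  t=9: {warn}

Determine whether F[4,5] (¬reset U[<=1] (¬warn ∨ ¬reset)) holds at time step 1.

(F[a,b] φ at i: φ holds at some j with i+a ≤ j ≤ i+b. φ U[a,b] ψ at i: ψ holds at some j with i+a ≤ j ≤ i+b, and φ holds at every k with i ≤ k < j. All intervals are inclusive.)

Holds

Check (¬reset U[<=1] (¬warn ∨ ¬reset)) at each j in [5,6]:
  j=5: fails
  j=6: holds
Found at j=6 → formula holds.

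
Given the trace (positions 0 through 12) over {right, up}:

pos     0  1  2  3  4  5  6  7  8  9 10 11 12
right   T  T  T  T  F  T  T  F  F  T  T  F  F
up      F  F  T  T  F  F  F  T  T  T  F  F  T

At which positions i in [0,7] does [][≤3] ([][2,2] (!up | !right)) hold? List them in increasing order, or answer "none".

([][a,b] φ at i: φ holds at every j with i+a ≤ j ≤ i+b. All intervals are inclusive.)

Evaluate at each i in [0,7]:
  i=0: ✗ (fails at j=0)
  i=1: ✗ (fails at j=1)
  i=2: ✓ (all of [2,5])
  i=3: ✓ (all of [3,6])
  i=4: ✗ (fails at j=7)
  i=5: ✗ (fails at j=7)
  i=6: ✗ (fails at j=7)
  i=7: ✗ (fails at j=7)

2, 3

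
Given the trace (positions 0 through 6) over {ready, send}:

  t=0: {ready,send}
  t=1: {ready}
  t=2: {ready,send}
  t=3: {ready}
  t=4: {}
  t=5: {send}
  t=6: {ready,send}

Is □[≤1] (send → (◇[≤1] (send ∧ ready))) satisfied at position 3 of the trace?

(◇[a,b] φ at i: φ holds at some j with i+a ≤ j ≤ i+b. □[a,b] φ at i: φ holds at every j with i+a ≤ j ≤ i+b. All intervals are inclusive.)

Holds

Check (send → (◇[≤1] (send ∧ ready))) at every j in [3,4]:
  j=3: antecedent false → ✓
  j=4: antecedent false → ✓
All positions satisfy it → formula holds.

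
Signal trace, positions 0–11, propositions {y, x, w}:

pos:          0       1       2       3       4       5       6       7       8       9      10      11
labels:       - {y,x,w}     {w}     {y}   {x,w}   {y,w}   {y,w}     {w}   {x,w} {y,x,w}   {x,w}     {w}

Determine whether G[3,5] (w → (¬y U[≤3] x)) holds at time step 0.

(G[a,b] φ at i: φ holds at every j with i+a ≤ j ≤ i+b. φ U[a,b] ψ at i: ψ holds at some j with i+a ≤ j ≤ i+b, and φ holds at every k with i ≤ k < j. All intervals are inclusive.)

Check (w → (¬y U[≤3] x)) at every j in [3,5]:
  j=3: antecedent false → ✓
  j=4: antecedent true; consequent holds → ✓
  j=5: antecedent true; consequent fails → ✗
Fails at j=5 → formula fails.

False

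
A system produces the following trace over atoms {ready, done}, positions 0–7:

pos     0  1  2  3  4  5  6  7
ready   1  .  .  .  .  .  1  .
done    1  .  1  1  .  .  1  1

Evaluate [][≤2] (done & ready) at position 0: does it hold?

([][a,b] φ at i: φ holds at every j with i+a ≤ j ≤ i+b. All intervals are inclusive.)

Does not hold

Check (done & ready) at every j in [0,2]:
  j=0: true
  j=1: false
  j=2: false
Fails at j=1 → formula fails.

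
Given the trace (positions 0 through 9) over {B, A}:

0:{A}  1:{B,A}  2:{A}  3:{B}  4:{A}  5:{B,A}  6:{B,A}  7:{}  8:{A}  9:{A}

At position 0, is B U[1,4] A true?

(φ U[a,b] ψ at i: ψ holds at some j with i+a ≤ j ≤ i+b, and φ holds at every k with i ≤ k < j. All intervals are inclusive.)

Need some j in [1,4] with A, and B at every k in [0,j-1].
  j=1: A holds, but B fails at k=0 → not this j.
  j=2: A holds, but B fails at k=0 → not this j.
  j=3: A false.
  j=4: A holds, but B fails at k=0 → not this j.
No j in the window works → until fails.

False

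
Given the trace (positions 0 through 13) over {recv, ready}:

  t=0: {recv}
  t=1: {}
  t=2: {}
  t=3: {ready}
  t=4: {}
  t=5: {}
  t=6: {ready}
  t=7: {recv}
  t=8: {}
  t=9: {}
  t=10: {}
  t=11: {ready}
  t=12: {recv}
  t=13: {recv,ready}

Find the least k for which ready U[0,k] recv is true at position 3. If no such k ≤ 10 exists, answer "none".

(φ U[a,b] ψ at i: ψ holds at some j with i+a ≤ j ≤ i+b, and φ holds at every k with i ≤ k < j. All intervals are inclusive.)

none

Need earliest j ≥ 3 with recv, and ready at every k in [3,j-1].
  j=3: rhs fails.
  j=4: rhs fails.
  j=5: rhs fails.
  j=6: rhs fails.
  j=7: rhs holds but lhs fails at k=4.
  j=8: rhs fails.
  j=9: rhs fails.
  j=10: rhs fails.
  j=11: rhs fails.
  j=12: rhs holds but lhs fails at k=4.
  j=13: rhs holds but lhs fails at k=4.
No witness within the range → none.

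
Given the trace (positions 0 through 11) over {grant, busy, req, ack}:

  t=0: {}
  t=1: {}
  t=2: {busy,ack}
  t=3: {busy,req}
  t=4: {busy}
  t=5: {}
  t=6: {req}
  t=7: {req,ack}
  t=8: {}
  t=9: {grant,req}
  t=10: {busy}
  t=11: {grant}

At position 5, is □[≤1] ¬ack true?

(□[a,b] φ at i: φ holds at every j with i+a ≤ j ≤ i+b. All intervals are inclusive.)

True

Check ¬ack at every j in [5,6]:
  j=5: true
  j=6: true
All positions satisfy it → formula holds.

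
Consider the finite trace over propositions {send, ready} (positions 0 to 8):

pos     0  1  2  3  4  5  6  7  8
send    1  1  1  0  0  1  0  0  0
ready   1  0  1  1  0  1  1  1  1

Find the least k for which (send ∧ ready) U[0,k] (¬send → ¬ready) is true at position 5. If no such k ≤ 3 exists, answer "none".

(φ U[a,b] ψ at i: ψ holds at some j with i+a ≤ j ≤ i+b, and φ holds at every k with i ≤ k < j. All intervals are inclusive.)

0

Need earliest j ≥ 5 with (¬send → ¬ready), and (send ∧ ready) at every k in [5,j-1].
  j=5: rhs holds (empty prefix). k = 0.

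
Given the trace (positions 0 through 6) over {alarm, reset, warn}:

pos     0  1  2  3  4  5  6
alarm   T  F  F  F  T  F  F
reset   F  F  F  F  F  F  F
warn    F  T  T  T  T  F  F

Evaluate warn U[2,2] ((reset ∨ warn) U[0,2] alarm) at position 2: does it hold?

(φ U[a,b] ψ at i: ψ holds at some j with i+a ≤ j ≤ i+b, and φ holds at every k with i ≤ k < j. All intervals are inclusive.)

Need some j in [4,4] with ((reset ∨ warn) U[0,2] alarm), and warn at every k in [2,j-1].
  j=4: ((reset ∨ warn) U[0,2] alarm) holds; warn holds at every k in [2,3] → satisfied.

Holds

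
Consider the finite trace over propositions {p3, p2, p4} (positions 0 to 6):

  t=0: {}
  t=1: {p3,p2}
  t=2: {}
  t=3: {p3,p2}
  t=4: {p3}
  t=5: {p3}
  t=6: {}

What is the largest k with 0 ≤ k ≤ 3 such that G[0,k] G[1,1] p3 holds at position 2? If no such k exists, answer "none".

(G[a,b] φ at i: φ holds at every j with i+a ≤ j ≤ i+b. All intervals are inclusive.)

2

G[1,1] p3 must hold from j=2 onward; find where it first fails.
  j=2: holds
  j=3: holds
  j=4: holds
  j=5: fails
Holds on [2,4], so largest k = 2.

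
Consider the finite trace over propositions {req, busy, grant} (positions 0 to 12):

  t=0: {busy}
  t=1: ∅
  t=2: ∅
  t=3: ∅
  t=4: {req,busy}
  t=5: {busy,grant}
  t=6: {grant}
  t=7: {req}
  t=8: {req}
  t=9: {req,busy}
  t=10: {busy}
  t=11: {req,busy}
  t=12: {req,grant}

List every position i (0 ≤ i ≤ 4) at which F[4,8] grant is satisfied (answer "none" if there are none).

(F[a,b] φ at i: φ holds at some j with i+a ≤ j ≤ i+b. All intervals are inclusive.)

0, 1, 2, 4

Evaluate at each i in [0,4]:
  i=0: ✓ (witness j=5)
  i=1: ✓ (witness j=5)
  i=2: ✓ (witness j=6)
  i=3: ✗ (none in [7,11])
  i=4: ✓ (witness j=12)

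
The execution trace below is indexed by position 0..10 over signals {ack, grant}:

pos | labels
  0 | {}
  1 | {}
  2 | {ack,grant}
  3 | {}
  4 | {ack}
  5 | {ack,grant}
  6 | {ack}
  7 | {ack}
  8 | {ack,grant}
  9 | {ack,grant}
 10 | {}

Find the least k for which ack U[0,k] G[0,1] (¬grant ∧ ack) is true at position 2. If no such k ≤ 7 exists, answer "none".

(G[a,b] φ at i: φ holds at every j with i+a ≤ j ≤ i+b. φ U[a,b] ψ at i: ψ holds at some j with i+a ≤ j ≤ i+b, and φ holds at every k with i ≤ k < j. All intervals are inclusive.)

none

Need earliest j ≥ 2 with G[0,1] (¬grant ∧ ack), and ack at every k in [2,j-1].
  j=2: rhs fails.
  j=3: rhs fails.
  j=4: rhs fails.
  j=5: rhs fails.
  j=6: rhs holds but lhs fails at k=3.
  j=7: rhs fails.
  j=8: rhs fails.
  j=9: rhs fails.
No witness within the range → none.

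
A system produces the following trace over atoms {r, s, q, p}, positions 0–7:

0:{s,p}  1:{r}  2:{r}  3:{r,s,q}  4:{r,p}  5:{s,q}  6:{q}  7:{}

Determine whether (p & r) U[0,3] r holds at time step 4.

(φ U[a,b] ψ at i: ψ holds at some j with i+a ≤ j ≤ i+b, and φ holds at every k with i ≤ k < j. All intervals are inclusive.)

Need some j in [4,7] with r, and (p & r) at every k in [4,j-1].
  j=4: r holds; no prefix to check → satisfied.

True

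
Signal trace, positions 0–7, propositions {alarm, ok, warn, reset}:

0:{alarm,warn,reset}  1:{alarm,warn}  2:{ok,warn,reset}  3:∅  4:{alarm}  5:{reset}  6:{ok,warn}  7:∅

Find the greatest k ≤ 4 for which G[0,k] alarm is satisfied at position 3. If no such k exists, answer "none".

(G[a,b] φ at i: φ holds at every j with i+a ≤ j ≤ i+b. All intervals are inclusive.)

none

alarm must hold from j=3 onward; find where it first fails.
  j=3: fails → no k works.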